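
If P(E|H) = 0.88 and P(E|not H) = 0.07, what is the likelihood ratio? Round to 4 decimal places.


Likelihood ratio = P(E|H) / P(E|not H)
= 0.88 / 0.07
= 12.5714

12.5714


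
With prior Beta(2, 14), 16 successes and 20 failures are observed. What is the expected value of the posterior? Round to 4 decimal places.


Posterior = Beta(18, 34)
E[theta] = alpha/(alpha+beta)
= 18/52 = 0.3462

0.3462


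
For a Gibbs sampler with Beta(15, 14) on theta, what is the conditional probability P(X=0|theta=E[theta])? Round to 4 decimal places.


E[theta] = 15/(15+14) = 0.5172
P(X=0|theta) = 1 - theta = 0.4828

0.4828


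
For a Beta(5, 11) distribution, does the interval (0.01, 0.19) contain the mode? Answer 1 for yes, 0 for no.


Mode of Beta(a,b) = (a-1)/(a+b-2)
= (5-1)/(5+11-2) = 0.2857
Check: 0.01 <= 0.2857 <= 0.19?
Result: 0

0


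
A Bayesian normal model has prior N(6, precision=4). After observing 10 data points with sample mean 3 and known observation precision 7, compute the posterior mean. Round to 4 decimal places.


Posterior mean = (prior_precision * prior_mean + n * data_precision * data_mean) / (prior_precision + n * data_precision)
Numerator = 4*6 + 10*7*3 = 234
Denominator = 4 + 10*7 = 74
Posterior mean = 3.1622

3.1622


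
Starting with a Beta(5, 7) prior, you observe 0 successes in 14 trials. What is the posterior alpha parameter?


For a Beta-Binomial conjugate model:
Posterior alpha = prior alpha + number of successes
= 5 + 0 = 5

5


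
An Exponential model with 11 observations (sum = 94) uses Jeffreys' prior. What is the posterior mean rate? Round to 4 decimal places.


Posterior Gamma(11, 94)
E[lambda] = 11/94 = 0.117

0.117


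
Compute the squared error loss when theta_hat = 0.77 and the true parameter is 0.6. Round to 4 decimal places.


L = (theta_hat - theta_true)^2
= (0.77 - 0.6)^2
= 0.17^2 = 0.0289

0.0289


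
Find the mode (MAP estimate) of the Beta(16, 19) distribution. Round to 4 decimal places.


For Beta(a,b) with a,b > 1:
Mode = (a-1)/(a+b-2) = (16-1)/(35-2)
= 15/33 = 0.4545

0.4545


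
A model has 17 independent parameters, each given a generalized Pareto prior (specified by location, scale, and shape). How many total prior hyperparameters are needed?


Each generalized Pareto prior needs 3 hyperparameters (location, scale, and shape).
Total = 3 * 17 = 51

51


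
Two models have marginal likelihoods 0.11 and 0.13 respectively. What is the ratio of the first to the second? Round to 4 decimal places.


Evidence ratio = 0.11 / 0.13
= 0.8462

0.8462


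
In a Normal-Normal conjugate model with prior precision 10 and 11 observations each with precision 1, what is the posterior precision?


Posterior precision = prior precision + n * observation precision
= 10 + 11 * 1
= 10 + 11 = 21

21


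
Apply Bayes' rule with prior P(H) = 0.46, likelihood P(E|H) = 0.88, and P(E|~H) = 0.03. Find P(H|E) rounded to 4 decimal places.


Step 1: Compute marginal P(E) = P(E|H)P(H) + P(E|~H)P(~H)
= 0.88*0.46 + 0.03*0.54 = 0.421
Step 2: P(H|E) = P(E|H)P(H)/P(E) = 0.4048/0.421
= 0.9615

0.9615


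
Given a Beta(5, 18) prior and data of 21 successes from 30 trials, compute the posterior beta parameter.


Number of failures = 30 - 21 = 9
Posterior beta = 18 + 9 = 27

27


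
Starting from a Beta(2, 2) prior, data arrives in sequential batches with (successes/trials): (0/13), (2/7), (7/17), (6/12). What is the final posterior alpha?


In sequential Bayesian updating, we sum all successes.
Total successes = 15
Final alpha = 2 + 15 = 17

17


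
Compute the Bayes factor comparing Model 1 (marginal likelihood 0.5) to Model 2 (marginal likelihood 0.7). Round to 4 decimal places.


BF12 = marginal likelihood of M1 / marginal likelihood of M2
= 0.5/0.7
= 0.7143

0.7143


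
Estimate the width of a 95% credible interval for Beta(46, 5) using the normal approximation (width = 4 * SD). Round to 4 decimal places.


For Beta(a,b): Var = ab/((a+b)^2(a+b+1))
Var = 0.0017, SD = 0.0412
Approximate 95% CI width = 4 * 0.0412 = 0.1649

0.1649


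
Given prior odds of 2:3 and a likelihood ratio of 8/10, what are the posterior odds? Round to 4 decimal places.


Posterior odds = prior odds * LR
Prior odds = 2/3 = 0.6667
LR = 8/10 = 0.8
Posterior odds = 0.6667 * 0.8 = 0.5333

0.5333


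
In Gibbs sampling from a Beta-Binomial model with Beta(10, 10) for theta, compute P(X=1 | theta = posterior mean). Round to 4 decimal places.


Posterior mean = alpha/(alpha+beta) = 10/20 = 0.5
P(X=1|theta=mean) = theta = 0.5

0.5


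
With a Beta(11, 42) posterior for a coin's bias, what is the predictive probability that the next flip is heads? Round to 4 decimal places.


The predictive probability equals the posterior mean.
P(next = heads) = alpha / (alpha + beta)
= 11 / 53 = 0.2075

0.2075


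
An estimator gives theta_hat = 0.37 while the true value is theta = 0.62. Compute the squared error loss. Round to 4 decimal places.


The squared error loss is (theta_hat - theta)^2
= (0.37 - 0.62)^2
= (-0.25)^2 = 0.0625

0.0625


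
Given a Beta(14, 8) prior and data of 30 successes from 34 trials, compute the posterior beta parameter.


Number of failures = 34 - 30 = 4
Posterior beta = 8 + 4 = 12

12


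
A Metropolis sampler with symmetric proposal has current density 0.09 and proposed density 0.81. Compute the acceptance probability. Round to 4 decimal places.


For symmetric proposals, acceptance = min(1, pi(x*)/pi(x))
= min(1, 0.81/0.09)
= min(1, 9.0) = 1.0

1.0


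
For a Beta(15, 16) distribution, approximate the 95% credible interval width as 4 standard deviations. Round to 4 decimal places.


Variance of Beta(a,b) = ab / ((a+b)^2 * (a+b+1))
= 15*16 / ((31)^2 * 32)
= 0.0078
SD = sqrt(0.0078) = 0.0883
Width = 4 * SD = 0.3534

0.3534


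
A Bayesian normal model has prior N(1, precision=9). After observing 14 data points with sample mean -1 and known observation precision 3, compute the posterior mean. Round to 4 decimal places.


Posterior mean = (prior_precision * prior_mean + n * data_precision * data_mean) / (prior_precision + n * data_precision)
Numerator = 9*1 + 14*3*-1 = -33
Denominator = 9 + 14*3 = 51
Posterior mean = -0.6471

-0.6471


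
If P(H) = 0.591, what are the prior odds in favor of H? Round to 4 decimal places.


Prior odds = P(H) / (1 - P(H))
= 0.591 / 0.409
= 1.445

1.445


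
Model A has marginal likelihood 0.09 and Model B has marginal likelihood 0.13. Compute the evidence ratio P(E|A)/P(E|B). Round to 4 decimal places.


Evidence ratio = P(E|A) / P(E|B)
= 0.09 / 0.13
= 0.6923

0.6923


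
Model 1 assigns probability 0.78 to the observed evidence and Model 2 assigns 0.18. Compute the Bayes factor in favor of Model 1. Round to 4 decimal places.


BF = P(data|M1) / P(data|M2)
= 0.78 / 0.18 = 4.3333

4.3333


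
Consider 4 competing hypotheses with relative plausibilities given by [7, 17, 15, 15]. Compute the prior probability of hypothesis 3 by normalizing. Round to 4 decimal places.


Sum of weights = 7 + 17 + 15 + 15 = 54
Normalized prior for H3 = 15 / 54
= 0.2778

0.2778


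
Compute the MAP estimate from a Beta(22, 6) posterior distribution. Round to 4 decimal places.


MAP = mode of Beta distribution
= (alpha - 1)/(alpha + beta - 2)
= (22-1)/(22+6-2)
= 21/26 = 0.8077

0.8077


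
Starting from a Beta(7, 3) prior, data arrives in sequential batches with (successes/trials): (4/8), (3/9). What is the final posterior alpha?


In sequential Bayesian updating, we sum all successes.
Total successes = 7
Final alpha = 7 + 7 = 14

14


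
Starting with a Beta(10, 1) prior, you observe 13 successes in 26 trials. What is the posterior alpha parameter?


For a Beta-Binomial conjugate model:
Posterior alpha = prior alpha + number of successes
= 10 + 13 = 23

23


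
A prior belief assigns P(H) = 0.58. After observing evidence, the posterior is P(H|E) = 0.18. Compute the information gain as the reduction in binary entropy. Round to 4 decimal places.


H(prior) = -0.58*log2(0.58) - 0.42*log2(0.42)
= 0.9815
H(post) = -0.18*log2(0.18) - 0.82*log2(0.82)
= 0.6801
IG = 0.9815 - 0.6801 = 0.3014

0.3014


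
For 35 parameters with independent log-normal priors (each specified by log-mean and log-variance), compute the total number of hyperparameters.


A log-normal prior has 2 hyperparameters per parameter.
Total = 35 * 2 = 70

70


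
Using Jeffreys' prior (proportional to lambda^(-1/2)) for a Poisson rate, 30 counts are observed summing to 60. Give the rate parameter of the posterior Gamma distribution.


Conjugate update: Gamma(prior_shape + S, prior_rate + n).
Prior shape = 0.5, prior rate = 0.
Posterior rate = 0 + n = 30

30.0


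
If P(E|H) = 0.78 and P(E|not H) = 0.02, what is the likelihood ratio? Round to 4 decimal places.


Likelihood ratio = P(E|H) / P(E|not H)
= 0.78 / 0.02
= 39.0

39.0


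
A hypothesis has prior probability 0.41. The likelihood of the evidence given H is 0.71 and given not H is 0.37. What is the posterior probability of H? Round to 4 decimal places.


Using Bayes' theorem:
P(E) = 0.41 * 0.71 + 0.59 * 0.37
P(E) = 0.5094
P(H|E) = (0.41 * 0.71) / 0.5094 = 0.5715

0.5715


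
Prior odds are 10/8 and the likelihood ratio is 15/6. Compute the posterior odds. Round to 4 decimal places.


Posterior odds = prior odds * likelihood ratio
= (10/8) * (15/6)
= 150 / 48
= 3.125

3.125


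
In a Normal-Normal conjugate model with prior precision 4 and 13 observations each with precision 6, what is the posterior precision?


Posterior precision = prior precision + n * observation precision
= 4 + 13 * 6
= 4 + 78 = 82

82


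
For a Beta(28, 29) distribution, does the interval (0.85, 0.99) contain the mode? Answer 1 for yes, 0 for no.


Mode of Beta(a,b) = (a-1)/(a+b-2)
= (28-1)/(28+29-2) = 0.4909
Check: 0.85 <= 0.4909 <= 0.99?
Result: 0

0


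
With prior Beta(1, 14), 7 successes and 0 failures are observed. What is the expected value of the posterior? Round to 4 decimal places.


Posterior = Beta(8, 14)
E[theta] = alpha/(alpha+beta)
= 8/22 = 0.3636

0.3636


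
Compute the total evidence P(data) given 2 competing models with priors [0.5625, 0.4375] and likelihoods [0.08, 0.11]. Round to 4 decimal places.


Marginal likelihood = sum P(model_i) * P(data|model_i)
Model 1: 0.5625 * 0.08 = 0.045
Model 2: 0.4375 * 0.11 = 0.0481
Total = 0.0931

0.0931


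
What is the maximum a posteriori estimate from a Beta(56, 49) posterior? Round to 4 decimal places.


The MAP estimate equals the mode of the distribution.
Mode of Beta(a,b) = (a-1)/(a+b-2)
= 55/103
= 0.534

0.534


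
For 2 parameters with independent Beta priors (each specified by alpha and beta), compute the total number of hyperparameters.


A Beta prior has 2 hyperparameters per parameter.
Total = 2 * 2 = 4

4


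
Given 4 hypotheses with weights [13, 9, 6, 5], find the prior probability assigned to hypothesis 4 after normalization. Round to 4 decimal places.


To normalize, divide each weight by the sum of all weights.
Sum = 33
Prior(H4) = 5/33 = 0.1515

0.1515


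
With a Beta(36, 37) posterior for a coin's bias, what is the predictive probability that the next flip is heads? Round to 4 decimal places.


The predictive probability equals the posterior mean.
P(next = heads) = alpha / (alpha + beta)
= 36 / 73 = 0.4932

0.4932


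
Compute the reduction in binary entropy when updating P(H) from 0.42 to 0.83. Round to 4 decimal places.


H_before = -p*log2(p) - (1-p)*log2(1-p) for p=0.42: 0.9815
H_after for p=0.83: 0.6577
Reduction = 0.9815 - 0.6577 = 0.3237

0.3237


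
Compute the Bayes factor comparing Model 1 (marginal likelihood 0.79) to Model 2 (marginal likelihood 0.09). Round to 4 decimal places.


BF12 = marginal likelihood of M1 / marginal likelihood of M2
= 0.79/0.09
= 8.7778

8.7778


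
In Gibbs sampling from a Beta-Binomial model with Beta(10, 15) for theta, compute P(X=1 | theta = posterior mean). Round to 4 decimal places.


Posterior mean = alpha/(alpha+beta) = 10/25 = 0.4
P(X=1|theta=mean) = theta = 0.4

0.4


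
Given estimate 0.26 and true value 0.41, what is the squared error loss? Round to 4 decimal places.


Squared error = (estimate - true)^2
Difference = -0.15
Loss = -0.15^2 = 0.0225

0.0225


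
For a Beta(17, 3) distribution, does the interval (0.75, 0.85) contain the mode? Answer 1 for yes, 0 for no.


Mode of Beta(a,b) = (a-1)/(a+b-2)
= (17-1)/(17+3-2) = 0.8889
Check: 0.75 <= 0.8889 <= 0.85?
Result: 0

0


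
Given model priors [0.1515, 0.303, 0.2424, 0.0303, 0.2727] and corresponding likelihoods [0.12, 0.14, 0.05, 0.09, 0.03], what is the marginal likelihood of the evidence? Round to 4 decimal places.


P(E) = sum_i P(M_i) P(E|M_i)
= 0.0182 + 0.0424 + 0.0121 + 0.0027 + 0.0082
= 0.0836

0.0836


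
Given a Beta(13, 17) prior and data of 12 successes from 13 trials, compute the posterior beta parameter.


Number of failures = 13 - 12 = 1
Posterior beta = 17 + 1 = 18

18


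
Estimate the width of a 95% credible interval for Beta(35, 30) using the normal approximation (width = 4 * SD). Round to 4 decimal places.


For Beta(a,b): Var = ab/((a+b)^2(a+b+1))
Var = 0.0038, SD = 0.0614
Approximate 95% CI width = 4 * 0.0614 = 0.2455

0.2455


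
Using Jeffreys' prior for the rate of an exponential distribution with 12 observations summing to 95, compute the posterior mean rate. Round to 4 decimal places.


Jeffreys' prior leads to posterior Gamma(12, 95).
Mean = 12/95 = 0.1263

0.1263


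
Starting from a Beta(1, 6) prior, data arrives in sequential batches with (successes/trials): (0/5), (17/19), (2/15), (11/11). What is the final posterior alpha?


In sequential Bayesian updating, we sum all successes.
Total successes = 30
Final alpha = 1 + 30 = 31

31


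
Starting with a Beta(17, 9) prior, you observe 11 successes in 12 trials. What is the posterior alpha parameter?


For a Beta-Binomial conjugate model:
Posterior alpha = prior alpha + number of successes
= 17 + 11 = 28

28


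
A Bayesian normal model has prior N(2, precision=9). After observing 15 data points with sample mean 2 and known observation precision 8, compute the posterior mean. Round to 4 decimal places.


Posterior mean = (prior_precision * prior_mean + n * data_precision * data_mean) / (prior_precision + n * data_precision)
Numerator = 9*2 + 15*8*2 = 258
Denominator = 9 + 15*8 = 129
Posterior mean = 2.0

2.0


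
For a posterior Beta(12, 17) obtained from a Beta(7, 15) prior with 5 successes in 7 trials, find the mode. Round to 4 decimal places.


Mode = (alpha - 1) / (alpha + beta - 2)
= 11 / 27
= 0.4074

0.4074


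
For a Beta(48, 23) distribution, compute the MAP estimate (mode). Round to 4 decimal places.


MAP = mode = (a-1)/(a+b-2)
= (48-1)/(48+23-2)
= 47/69 = 0.6812

0.6812


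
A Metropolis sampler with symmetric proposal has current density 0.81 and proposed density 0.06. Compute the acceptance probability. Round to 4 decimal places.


For symmetric proposals, acceptance = min(1, pi(x*)/pi(x))
= min(1, 0.06/0.81)
= min(1, 0.0741) = 0.0741

0.0741


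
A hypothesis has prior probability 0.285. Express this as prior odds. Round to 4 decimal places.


Odds = P(H) / P(not H) = 0.285 / 0.715
= 0.3986

0.3986


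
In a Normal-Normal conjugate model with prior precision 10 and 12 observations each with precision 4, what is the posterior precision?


Posterior precision = prior precision + n * observation precision
= 10 + 12 * 4
= 10 + 48 = 58

58


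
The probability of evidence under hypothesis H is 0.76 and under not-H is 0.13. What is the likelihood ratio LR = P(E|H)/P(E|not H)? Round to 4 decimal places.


LR = 0.76 / 0.13
= 5.8462

5.8462


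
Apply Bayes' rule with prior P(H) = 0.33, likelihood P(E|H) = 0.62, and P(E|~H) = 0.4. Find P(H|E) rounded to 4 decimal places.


Step 1: Compute marginal P(E) = P(E|H)P(H) + P(E|~H)P(~H)
= 0.62*0.33 + 0.4*0.67 = 0.4726
Step 2: P(H|E) = P(E|H)P(H)/P(E) = 0.2046/0.4726
= 0.4329

0.4329


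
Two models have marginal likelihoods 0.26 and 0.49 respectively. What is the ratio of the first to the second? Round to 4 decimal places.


Evidence ratio = 0.26 / 0.49
= 0.5306

0.5306


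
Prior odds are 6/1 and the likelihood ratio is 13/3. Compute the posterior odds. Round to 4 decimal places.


Posterior odds = prior odds * likelihood ratio
= (6/1) * (13/3)
= 78 / 3
= 26.0

26.0


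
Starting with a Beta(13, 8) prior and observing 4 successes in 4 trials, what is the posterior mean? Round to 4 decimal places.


Posterior parameters: alpha = 13 + 4 = 17
beta = 8 + 0 = 8
Posterior mean = alpha / (alpha + beta) = 17 / 25
= 0.68

0.68


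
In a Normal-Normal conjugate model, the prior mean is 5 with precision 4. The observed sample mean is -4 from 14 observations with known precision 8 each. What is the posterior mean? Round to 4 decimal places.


Posterior precision = tau0 + n*tau = 4 + 14*8 = 116
Posterior mean = (tau0*mu0 + n*tau*xbar) / posterior_precision
= (4*5 + 14*8*-4) / 116
= -428 / 116 = -3.6897

-3.6897


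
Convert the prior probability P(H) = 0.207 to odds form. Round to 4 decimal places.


P(not H) = 1 - 0.207 = 0.793
Odds = 0.207 / 0.793 = 0.261

0.261


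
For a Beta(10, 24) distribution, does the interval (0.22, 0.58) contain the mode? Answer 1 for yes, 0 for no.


Mode of Beta(a,b) = (a-1)/(a+b-2)
= (10-1)/(10+24-2) = 0.2812
Check: 0.22 <= 0.2812 <= 0.58?
Result: 1

1


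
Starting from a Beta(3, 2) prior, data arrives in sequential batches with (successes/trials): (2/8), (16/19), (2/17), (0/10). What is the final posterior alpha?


In sequential Bayesian updating, we sum all successes.
Total successes = 20
Final alpha = 3 + 20 = 23

23


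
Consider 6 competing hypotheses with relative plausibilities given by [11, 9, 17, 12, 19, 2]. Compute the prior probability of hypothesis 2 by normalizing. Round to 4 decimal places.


Sum of weights = 11 + 9 + 17 + 12 + 19 + 2 = 70
Normalized prior for H2 = 9 / 70
= 0.1286

0.1286


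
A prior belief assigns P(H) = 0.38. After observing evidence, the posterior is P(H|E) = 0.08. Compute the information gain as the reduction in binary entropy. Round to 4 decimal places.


H(prior) = -0.38*log2(0.38) - 0.62*log2(0.62)
= 0.958
H(post) = -0.08*log2(0.08) - 0.92*log2(0.92)
= 0.4022
IG = 0.958 - 0.4022 = 0.5559

0.5559


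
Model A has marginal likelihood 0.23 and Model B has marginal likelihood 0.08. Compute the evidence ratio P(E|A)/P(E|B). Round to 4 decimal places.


Evidence ratio = P(E|A) / P(E|B)
= 0.23 / 0.08
= 2.875

2.875


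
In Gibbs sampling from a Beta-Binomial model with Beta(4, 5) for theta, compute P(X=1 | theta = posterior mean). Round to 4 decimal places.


Posterior mean = alpha/(alpha+beta) = 4/9 = 0.4444
P(X=1|theta=mean) = theta = 0.4444

0.4444


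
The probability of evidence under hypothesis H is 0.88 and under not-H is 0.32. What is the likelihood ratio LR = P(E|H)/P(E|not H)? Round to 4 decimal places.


LR = 0.88 / 0.32
= 2.75

2.75


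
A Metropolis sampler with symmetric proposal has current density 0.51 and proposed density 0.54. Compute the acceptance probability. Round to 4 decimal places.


For symmetric proposals, acceptance = min(1, pi(x*)/pi(x))
= min(1, 0.54/0.51)
= min(1, 1.0588) = 1.0

1.0


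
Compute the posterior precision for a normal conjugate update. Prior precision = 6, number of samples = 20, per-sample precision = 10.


tau_post = tau_0 + n * tau
= 6 + 20 * 10 = 206

206


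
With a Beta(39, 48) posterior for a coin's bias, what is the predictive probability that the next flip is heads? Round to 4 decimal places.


The predictive probability equals the posterior mean.
P(next = heads) = alpha / (alpha + beta)
= 39 / 87 = 0.4483

0.4483


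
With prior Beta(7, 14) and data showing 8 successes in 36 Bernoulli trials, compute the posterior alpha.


Conjugate update: alpha_posterior = alpha_prior + k
= 7 + 8 = 15

15


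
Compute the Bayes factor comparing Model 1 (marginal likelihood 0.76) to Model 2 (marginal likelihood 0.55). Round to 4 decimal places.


BF12 = marginal likelihood of M1 / marginal likelihood of M2
= 0.76/0.55
= 1.3818

1.3818


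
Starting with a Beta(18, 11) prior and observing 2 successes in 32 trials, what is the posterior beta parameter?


Posterior beta = prior beta + failures
Failures = 32 - 2 = 30
beta_post = 11 + 30 = 41

41


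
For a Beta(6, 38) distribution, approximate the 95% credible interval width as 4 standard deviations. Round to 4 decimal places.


Variance of Beta(a,b) = ab / ((a+b)^2 * (a+b+1))
= 6*38 / ((44)^2 * 45)
= 0.0026
SD = sqrt(0.0026) = 0.0512
Width = 4 * SD = 0.2046

0.2046


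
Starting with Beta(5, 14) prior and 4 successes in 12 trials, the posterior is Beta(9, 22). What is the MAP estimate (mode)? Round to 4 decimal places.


The mode of Beta(a, b) when a > 1 and b > 1 is (a-1)/(a+b-2)
= (9 - 1) / (9 + 22 - 2)
= 8 / 29
= 0.2759

0.2759


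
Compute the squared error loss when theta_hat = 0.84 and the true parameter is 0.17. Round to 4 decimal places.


L = (theta_hat - theta_true)^2
= (0.84 - 0.17)^2
= 0.67^2 = 0.4489

0.4489


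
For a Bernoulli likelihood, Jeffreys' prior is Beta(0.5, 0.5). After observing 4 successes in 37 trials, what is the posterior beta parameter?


Jeffreys' prior for Bernoulli is Beta(0.5, 0.5).
Posterior is Beta(0.5 + k, 0.5 + n - k).
Posterior beta = 0.5 + (n - k) = 0.5 + 33 = 33.5

33.5


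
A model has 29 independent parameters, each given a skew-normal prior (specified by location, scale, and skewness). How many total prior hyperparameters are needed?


Each skew-normal prior needs 3 hyperparameters (location, scale, and skewness).
Total = 3 * 29 = 87

87


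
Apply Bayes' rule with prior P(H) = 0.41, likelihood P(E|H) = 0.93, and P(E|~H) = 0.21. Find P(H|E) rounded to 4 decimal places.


Step 1: Compute marginal P(E) = P(E|H)P(H) + P(E|~H)P(~H)
= 0.93*0.41 + 0.21*0.59 = 0.5052
Step 2: P(H|E) = P(E|H)P(H)/P(E) = 0.3813/0.5052
= 0.7548

0.7548


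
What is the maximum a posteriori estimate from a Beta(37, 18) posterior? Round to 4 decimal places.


The MAP estimate equals the mode of the distribution.
Mode of Beta(a,b) = (a-1)/(a+b-2)
= 36/53
= 0.6792

0.6792


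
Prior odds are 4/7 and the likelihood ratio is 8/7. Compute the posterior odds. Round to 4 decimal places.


Posterior odds = prior odds * likelihood ratio
= (4/7) * (8/7)
= 32 / 49
= 0.6531

0.6531


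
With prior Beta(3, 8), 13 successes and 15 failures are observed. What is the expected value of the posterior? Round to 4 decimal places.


Posterior = Beta(16, 23)
E[theta] = alpha/(alpha+beta)
= 16/39 = 0.4103

0.4103


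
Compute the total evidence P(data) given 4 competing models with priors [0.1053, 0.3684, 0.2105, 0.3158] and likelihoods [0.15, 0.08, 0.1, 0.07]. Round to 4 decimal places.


Marginal likelihood = sum P(model_i) * P(data|model_i)
Model 1: 0.1053 * 0.15 = 0.0158
Model 2: 0.3684 * 0.08 = 0.0295
Model 3: 0.2105 * 0.1 = 0.021
Model 4: 0.3158 * 0.07 = 0.0221
Total = 0.0884

0.0884


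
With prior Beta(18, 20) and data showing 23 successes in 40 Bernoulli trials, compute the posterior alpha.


Conjugate update: alpha_posterior = alpha_prior + k
= 18 + 23 = 41

41


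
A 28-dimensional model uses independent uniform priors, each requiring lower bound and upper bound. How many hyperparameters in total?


Per parameter: 2 (lower bound and upper bound).
Total = 28 * 2 = 56

56


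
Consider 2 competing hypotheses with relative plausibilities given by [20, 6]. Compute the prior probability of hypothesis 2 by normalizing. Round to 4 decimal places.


Sum of weights = 20 + 6 = 26
Normalized prior for H2 = 6 / 26
= 0.2308

0.2308


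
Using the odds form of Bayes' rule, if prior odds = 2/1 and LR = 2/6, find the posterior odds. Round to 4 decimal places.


Bayes' rule in odds form: posterior odds = prior odds * LR
= (2 * 2) / (1 * 6)
= 4/6 = 0.6667

0.6667


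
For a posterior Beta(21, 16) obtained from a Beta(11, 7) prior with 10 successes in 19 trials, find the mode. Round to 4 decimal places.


Mode = (alpha - 1) / (alpha + beta - 2)
= 20 / 35
= 0.5714

0.5714


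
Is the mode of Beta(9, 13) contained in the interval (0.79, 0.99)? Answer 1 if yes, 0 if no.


Mode = (a-1)/(a+b-2) = 8/20 = 0.4
Interval: (0.79, 0.99)
Contains mode? 0

0


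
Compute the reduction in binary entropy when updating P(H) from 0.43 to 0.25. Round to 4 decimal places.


H_before = -p*log2(p) - (1-p)*log2(1-p) for p=0.43: 0.9858
H_after for p=0.25: 0.8113
Reduction = 0.9858 - 0.8113 = 0.1745

0.1745


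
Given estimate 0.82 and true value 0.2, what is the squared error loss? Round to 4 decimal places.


Squared error = (estimate - true)^2
Difference = 0.62
Loss = 0.62^2 = 0.3844

0.3844


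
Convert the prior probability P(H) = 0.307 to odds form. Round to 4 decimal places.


P(not H) = 1 - 0.307 = 0.693
Odds = 0.307 / 0.693 = 0.443

0.443


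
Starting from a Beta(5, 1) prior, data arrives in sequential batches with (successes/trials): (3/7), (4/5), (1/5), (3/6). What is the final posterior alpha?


In sequential Bayesian updating, we sum all successes.
Total successes = 11
Final alpha = 5 + 11 = 16

16


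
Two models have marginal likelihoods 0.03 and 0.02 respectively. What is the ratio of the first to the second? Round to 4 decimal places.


Evidence ratio = 0.03 / 0.02
= 1.5

1.5


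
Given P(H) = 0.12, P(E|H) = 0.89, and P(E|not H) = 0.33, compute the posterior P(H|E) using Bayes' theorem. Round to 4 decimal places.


By Bayes' theorem: P(H|E) = P(E|H)*P(H) / P(E)
P(E) = P(E|H)*P(H) + P(E|not H)*P(not H)
P(E) = 0.89*0.12 + 0.33*0.88 = 0.3972
P(H|E) = 0.89*0.12 / 0.3972 = 0.2689

0.2689


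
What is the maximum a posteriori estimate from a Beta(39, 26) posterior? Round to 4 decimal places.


The MAP estimate equals the mode of the distribution.
Mode of Beta(a,b) = (a-1)/(a+b-2)
= 38/63
= 0.6032

0.6032


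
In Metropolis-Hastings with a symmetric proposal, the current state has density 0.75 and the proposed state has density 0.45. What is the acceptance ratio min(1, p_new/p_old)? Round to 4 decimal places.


Ratio = p_new / p_old = 0.45 / 0.75 = 0.6
Acceptance = min(1, 0.6) = 0.6

0.6


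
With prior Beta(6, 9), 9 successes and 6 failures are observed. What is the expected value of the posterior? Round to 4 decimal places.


Posterior = Beta(15, 15)
E[theta] = alpha/(alpha+beta)
= 15/30 = 0.5

0.5


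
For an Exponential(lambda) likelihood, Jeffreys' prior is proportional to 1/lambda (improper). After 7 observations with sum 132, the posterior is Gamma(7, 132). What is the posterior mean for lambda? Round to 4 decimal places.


Posterior = Gamma(n, sum_x) = Gamma(7, 132)
Posterior mean = shape/rate = 7/132
= 0.053

0.053


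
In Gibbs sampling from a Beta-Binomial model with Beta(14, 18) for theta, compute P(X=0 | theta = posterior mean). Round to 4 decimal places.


Posterior mean = alpha/(alpha+beta) = 14/32 = 0.4375
P(X=0|theta=mean) = 1 - theta = 0.5625

0.5625


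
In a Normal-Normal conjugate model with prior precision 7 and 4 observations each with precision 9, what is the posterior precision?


Posterior precision = prior precision + n * observation precision
= 7 + 4 * 9
= 7 + 36 = 43

43


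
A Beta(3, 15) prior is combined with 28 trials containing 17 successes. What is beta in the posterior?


In conjugate updating:
beta_posterior = beta_prior + (n - k)
= 15 + (28 - 17)
= 15 + 11 = 26

26


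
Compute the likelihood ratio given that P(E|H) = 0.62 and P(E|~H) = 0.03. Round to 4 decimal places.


LR = P(E|H) / P(E|~H)
= 0.62 / 0.03 = 20.6667

20.6667


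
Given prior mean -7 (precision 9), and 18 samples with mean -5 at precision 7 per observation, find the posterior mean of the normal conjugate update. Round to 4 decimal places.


The posterior mean is a precision-weighted average of prior and data.
Post. prec. = 9 + 126 = 135
Post. mean = (-63 + -630)/135 = -693/135 = -5.1333

-5.1333


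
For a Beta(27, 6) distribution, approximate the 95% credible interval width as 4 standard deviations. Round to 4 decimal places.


Variance of Beta(a,b) = ab / ((a+b)^2 * (a+b+1))
= 27*6 / ((33)^2 * 34)
= 0.0044
SD = sqrt(0.0044) = 0.0661
Width = 4 * SD = 0.2646

0.2646


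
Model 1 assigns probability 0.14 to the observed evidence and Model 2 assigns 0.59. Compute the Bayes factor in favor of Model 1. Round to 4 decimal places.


BF = P(data|M1) / P(data|M2)
= 0.14 / 0.59 = 0.2373

0.2373


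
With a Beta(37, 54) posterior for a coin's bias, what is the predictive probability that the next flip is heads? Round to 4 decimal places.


The predictive probability equals the posterior mean.
P(next = heads) = alpha / (alpha + beta)
= 37 / 91 = 0.4066

0.4066


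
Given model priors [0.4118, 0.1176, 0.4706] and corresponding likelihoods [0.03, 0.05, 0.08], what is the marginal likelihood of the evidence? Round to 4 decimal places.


P(E) = sum_i P(M_i) P(E|M_i)
= 0.0124 + 0.0059 + 0.0376
= 0.0559

0.0559


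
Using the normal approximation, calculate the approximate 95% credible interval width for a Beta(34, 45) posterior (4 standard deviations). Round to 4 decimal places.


Var(Beta) = 34*45/(79^2 * 80) = 0.0031
SD = 0.0554
Width ~ 4*SD = 0.2214

0.2214


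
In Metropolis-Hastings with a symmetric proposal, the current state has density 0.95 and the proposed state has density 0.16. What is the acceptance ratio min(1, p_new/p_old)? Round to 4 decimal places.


Ratio = p_new / p_old = 0.16 / 0.95 = 0.1684
Acceptance = min(1, 0.1684) = 0.1684

0.1684


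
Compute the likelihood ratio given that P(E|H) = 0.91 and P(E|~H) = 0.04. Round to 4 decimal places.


LR = P(E|H) / P(E|~H)
= 0.91 / 0.04 = 22.75

22.75


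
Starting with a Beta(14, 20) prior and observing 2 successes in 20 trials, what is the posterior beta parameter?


Posterior beta = prior beta + failures
Failures = 20 - 2 = 18
beta_post = 20 + 18 = 38

38


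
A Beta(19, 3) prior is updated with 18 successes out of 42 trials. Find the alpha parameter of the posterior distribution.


In the Beta-Binomial conjugate update:
alpha_post = alpha_prior + successes
= 19 + 18
= 37

37


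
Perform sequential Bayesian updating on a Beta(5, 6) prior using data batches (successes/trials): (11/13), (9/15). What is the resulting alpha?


Accumulate successes: 20
Posterior alpha = prior alpha + sum of successes
= 5 + 20 = 25

25


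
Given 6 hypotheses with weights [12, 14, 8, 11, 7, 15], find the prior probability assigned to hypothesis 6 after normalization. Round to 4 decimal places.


To normalize, divide each weight by the sum of all weights.
Sum = 67
Prior(H6) = 15/67 = 0.2239

0.2239


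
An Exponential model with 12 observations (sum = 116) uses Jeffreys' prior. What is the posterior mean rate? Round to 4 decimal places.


Posterior Gamma(12, 116)
E[lambda] = 12/116 = 0.1034

0.1034


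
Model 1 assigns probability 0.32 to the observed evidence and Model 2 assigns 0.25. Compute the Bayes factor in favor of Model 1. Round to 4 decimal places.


BF = P(data|M1) / P(data|M2)
= 0.32 / 0.25 = 1.28

1.28


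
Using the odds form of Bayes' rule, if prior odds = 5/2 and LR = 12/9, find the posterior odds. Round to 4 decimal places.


Bayes' rule in odds form: posterior odds = prior odds * LR
= (5 * 12) / (2 * 9)
= 60/18 = 3.3333

3.3333


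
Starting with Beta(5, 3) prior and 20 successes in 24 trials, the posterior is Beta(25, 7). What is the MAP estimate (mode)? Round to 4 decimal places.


The mode of Beta(a, b) when a > 1 and b > 1 is (a-1)/(a+b-2)
= (25 - 1) / (25 + 7 - 2)
= 24 / 30
= 0.8

0.8


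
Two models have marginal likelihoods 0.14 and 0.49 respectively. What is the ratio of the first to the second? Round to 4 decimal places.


Evidence ratio = 0.14 / 0.49
= 0.2857

0.2857


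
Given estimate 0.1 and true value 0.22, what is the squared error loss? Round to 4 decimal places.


Squared error = (estimate - true)^2
Difference = -0.12
Loss = -0.12^2 = 0.0144

0.0144


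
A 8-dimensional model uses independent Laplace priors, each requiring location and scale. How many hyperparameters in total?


Per parameter: 2 (location and scale).
Total = 8 * 2 = 16

16


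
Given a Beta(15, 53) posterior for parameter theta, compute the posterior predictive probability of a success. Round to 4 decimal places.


For a Beta-Bernoulli model, the predictive probability is the mean:
P(success) = 15/(15+53) = 15/68 = 0.2206

0.2206


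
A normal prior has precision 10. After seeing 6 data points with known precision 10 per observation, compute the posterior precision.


In the conjugate normal model, precisions add:
tau_posterior = tau_prior + n * tau_data
= 10 + 6*10 = 70

70


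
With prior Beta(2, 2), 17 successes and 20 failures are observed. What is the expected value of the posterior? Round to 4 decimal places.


Posterior = Beta(19, 22)
E[theta] = alpha/(alpha+beta)
= 19/41 = 0.4634

0.4634


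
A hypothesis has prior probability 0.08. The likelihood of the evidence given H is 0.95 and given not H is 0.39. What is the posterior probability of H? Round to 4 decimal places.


Using Bayes' theorem:
P(E) = 0.08 * 0.95 + 0.92 * 0.39
P(E) = 0.4348
P(H|E) = (0.08 * 0.95) / 0.4348 = 0.1748

0.1748


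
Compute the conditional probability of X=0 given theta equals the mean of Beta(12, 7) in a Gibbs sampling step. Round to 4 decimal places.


Mean of Beta(12, 7) = 0.6316
P(X=0 | theta=0.6316) = 0.3684

0.3684


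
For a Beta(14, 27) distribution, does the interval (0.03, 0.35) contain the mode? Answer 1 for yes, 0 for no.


Mode of Beta(a,b) = (a-1)/(a+b-2)
= (14-1)/(14+27-2) = 0.3333
Check: 0.03 <= 0.3333 <= 0.35?
Result: 1

1


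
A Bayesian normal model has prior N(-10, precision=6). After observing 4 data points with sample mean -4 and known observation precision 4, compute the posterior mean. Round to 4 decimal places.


Posterior mean = (prior_precision * prior_mean + n * data_precision * data_mean) / (prior_precision + n * data_precision)
Numerator = 6*-10 + 4*4*-4 = -124
Denominator = 6 + 4*4 = 22
Posterior mean = -5.6364

-5.6364


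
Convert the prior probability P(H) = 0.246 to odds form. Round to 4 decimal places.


P(not H) = 1 - 0.246 = 0.754
Odds = 0.246 / 0.754 = 0.3263

0.3263


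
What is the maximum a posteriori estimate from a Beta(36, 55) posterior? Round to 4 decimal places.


The MAP estimate equals the mode of the distribution.
Mode of Beta(a,b) = (a-1)/(a+b-2)
= 35/89
= 0.3933

0.3933


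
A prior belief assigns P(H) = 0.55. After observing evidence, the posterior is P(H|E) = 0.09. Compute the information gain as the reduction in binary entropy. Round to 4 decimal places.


H(prior) = -0.55*log2(0.55) - 0.45*log2(0.45)
= 0.9928
H(post) = -0.09*log2(0.09) - 0.91*log2(0.91)
= 0.4365
IG = 0.9928 - 0.4365 = 0.5563

0.5563


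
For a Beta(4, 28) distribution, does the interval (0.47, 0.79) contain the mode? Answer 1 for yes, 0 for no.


Mode of Beta(a,b) = (a-1)/(a+b-2)
= (4-1)/(4+28-2) = 0.1
Check: 0.47 <= 0.1 <= 0.79?
Result: 0

0


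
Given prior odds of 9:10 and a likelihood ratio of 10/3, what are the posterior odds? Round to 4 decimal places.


Posterior odds = prior odds * LR
Prior odds = 9/10 = 0.9
LR = 10/3 = 3.3333
Posterior odds = 0.9 * 3.3333 = 3.0

3.0


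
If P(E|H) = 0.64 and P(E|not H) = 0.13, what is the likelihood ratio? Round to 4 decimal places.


Likelihood ratio = P(E|H) / P(E|not H)
= 0.64 / 0.13
= 4.9231

4.9231


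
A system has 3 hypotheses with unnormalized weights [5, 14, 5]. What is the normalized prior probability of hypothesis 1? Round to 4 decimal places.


The normalized prior is the weight divided by the total.
Total weight = 24
P(H1) = 5 / 24 = 0.2083

0.2083


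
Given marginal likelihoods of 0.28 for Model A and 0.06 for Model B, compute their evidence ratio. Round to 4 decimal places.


Ratio = ML(A) / ML(B) = 0.28/0.06
= 4.6667

4.6667


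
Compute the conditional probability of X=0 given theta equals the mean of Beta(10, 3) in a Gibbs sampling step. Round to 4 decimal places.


Mean of Beta(10, 3) = 0.7692
P(X=0 | theta=0.7692) = 0.2308

0.2308


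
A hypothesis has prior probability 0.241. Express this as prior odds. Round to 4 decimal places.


Odds = P(H) / P(not H) = 0.241 / 0.759
= 0.3175

0.3175


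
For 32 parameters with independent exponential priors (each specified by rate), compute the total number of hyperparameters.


A exponential prior has 1 hyperparameter per parameter.
Total = 32 * 1 = 32

32


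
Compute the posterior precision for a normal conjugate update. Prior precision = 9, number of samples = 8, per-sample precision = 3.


tau_post = tau_0 + n * tau
= 9 + 8 * 3 = 33

33


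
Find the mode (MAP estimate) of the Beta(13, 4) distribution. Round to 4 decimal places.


For Beta(a,b) with a,b > 1:
Mode = (a-1)/(a+b-2) = (13-1)/(17-2)
= 12/15 = 0.8

0.8


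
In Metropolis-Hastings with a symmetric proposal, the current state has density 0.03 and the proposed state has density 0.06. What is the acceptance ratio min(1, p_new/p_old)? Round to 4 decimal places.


Ratio = p_new / p_old = 0.06 / 0.03 = 2.0
Acceptance = min(1, 2.0) = 1.0

1.0


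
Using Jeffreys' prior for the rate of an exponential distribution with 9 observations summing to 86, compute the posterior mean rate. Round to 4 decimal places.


Jeffreys' prior leads to posterior Gamma(9, 86).
Mean = 9/86 = 0.1047

0.1047


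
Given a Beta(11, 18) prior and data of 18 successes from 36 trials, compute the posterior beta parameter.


Number of failures = 36 - 18 = 18
Posterior beta = 18 + 18 = 36

36


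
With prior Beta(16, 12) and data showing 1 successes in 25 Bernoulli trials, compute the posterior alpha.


Conjugate update: alpha_posterior = alpha_prior + k
= 16 + 1 = 17

17


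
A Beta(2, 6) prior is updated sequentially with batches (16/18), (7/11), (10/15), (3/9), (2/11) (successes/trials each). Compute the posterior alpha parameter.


Sequential conjugate updating is equivalent to a single batch update.
Total successes across all batches = 38
alpha_posterior = alpha_prior + total_successes = 2 + 38
= 40

40


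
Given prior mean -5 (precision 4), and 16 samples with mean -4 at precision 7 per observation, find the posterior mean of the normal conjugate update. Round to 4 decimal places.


The posterior mean is a precision-weighted average of prior and data.
Post. prec. = 4 + 112 = 116
Post. mean = (-20 + -448)/116 = -468/116 = -4.0345

-4.0345


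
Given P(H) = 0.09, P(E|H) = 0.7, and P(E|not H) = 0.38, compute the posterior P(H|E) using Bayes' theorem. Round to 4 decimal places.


By Bayes' theorem: P(H|E) = P(E|H)*P(H) / P(E)
P(E) = P(E|H)*P(H) + P(E|not H)*P(not H)
P(E) = 0.7*0.09 + 0.38*0.91 = 0.4088
P(H|E) = 0.7*0.09 / 0.4088 = 0.1541

0.1541


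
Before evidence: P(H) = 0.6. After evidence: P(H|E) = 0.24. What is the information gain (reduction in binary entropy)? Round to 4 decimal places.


Prior entropy = 0.971
Posterior entropy = 0.795
Information gain = 0.971 - 0.795 = 0.1759

0.1759


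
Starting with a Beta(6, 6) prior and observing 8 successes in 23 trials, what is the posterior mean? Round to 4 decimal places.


Posterior parameters: alpha = 6 + 8 = 14
beta = 6 + 15 = 21
Posterior mean = alpha / (alpha + beta) = 14 / 35
= 0.4

0.4


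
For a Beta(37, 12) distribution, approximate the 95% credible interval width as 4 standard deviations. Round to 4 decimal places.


Variance of Beta(a,b) = ab / ((a+b)^2 * (a+b+1))
= 37*12 / ((49)^2 * 50)
= 0.0037
SD = sqrt(0.0037) = 0.0608
Width = 4 * SD = 0.2433

0.2433
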